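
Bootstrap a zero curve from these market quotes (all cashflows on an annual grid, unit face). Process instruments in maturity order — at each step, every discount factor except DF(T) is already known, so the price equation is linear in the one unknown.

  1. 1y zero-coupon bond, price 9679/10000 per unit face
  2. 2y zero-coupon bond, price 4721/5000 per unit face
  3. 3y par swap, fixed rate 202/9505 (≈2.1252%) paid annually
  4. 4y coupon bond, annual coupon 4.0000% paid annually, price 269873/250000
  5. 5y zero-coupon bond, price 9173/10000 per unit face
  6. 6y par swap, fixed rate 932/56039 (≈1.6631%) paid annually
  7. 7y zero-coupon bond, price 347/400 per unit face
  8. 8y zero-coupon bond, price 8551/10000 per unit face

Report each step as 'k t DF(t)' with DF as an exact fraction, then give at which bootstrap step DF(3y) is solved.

1 1 9679/10000
2 2 4721/5000
3 3 4697/5000
4 4 9283/10000
5 5 9173/10000
6 6 2267/2500
7 7 347/400
8 8 8551/10000
DF(3y) is solved at step 3

step 1 [1y] zero: DF = P = 9679/10000 ≈ 0.967900
step 2 [2y] zero: DF = P = 4721/5000 ≈ 0.944200
step 3 [3y] swap r/1=202/9505: DF=(1 − 202/9505·(0.967900+0.944200))/(1+202/9505) = 4697/5000 ≈ 0.939400
step 4 [4y] bond c/1=1/25: DF=(269873/250000 − 1/25·(0.967900+0.944200+0.939400))/(1+1/25) = 9283/10000 ≈ 0.928300
step 5 [5y] zero: DF = P = 9173/10000 ≈ 0.917300
step 6 [6y] swap r/1=932/56039: DF=(1 − 932/56039·(0.967900+0.944200+0.939400+0.928300+0.917300))/(1+932/56039) = 2267/2500 ≈ 0.906800
step 7 [7y] zero: DF = P = 347/400 ≈ 0.867500
step 8 [8y] zero: DF = P = 8551/10000 ≈ 0.855100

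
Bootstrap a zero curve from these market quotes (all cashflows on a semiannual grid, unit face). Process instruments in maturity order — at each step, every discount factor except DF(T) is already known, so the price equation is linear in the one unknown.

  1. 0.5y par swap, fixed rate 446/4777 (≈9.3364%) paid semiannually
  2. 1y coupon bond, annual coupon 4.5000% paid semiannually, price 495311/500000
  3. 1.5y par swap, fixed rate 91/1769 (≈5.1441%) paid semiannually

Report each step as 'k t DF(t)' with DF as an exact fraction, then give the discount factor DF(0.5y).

step 1 [0.5y] swap r/2=223/4777: DF=(1 − 223/4777·(0))/(1+223/4777) = 4777/5000 ≈ 0.955400
step 2 [1y] bond c/2=9/400: DF=(495311/500000 − 9/400·(0.955400))/(1+9/400) = 4739/5000 ≈ 0.947800
step 3 [1.5y] swap r/2=91/3538: DF=(1 − 91/3538·(0.955400+0.947800))/(1+91/3538) = 1159/1250 ≈ 0.927200

1 1/2 4777/5000
2 1 4739/5000
3 3/2 1159/1250
DF(0.5y) = 4777/5000 ≈ 0.955400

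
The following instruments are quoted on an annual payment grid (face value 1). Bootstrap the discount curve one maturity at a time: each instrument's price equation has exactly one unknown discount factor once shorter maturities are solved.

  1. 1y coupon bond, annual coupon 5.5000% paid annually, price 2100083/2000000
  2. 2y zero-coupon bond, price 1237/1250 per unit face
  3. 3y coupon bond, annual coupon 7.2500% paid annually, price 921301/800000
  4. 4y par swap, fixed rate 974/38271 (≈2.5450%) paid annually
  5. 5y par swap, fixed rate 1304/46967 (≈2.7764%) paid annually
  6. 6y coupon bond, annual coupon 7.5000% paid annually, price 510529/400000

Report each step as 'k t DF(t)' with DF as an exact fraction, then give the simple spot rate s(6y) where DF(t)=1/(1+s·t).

1 1 9953/10000
2 2 1237/1250
3 3 2349/2500
4 4 4513/5000
5 5 1087/1250
6 6 2149/2500
s(6y) = (1/(2149/2500) − 1)/(6) = 117/4298 ≈ 2.7222%

step 1 [1y] bond c/1=11/200: DF=(2100083/2000000 − 11/200·(0))/(1+11/200) = 9953/10000 ≈ 0.995300
step 2 [2y] zero: DF = P = 1237/1250 ≈ 0.989600
step 3 [3y] bond c/1=29/400: DF=(921301/800000 − 29/400·(0.995300+0.989600))/(1+29/400) = 2349/2500 ≈ 0.939600
step 4 [4y] swap r/1=974/38271: DF=(1 − 974/38271·(0.995300+0.989600+0.939600))/(1+974/38271) = 4513/5000 ≈ 0.902600
step 5 [5y] swap r/1=1304/46967: DF=(1 − 1304/46967·(0.995300+0.989600+0.939600+0.902600))/(1+1304/46967) = 1087/1250 ≈ 0.869600
step 6 [6y] bond c/1=3/40: DF=(510529/400000 − 3/40·(0.995300+0.989600+0.939600+0.902600+0.869600))/(1+3/40) = 2149/2500 ≈ 0.859600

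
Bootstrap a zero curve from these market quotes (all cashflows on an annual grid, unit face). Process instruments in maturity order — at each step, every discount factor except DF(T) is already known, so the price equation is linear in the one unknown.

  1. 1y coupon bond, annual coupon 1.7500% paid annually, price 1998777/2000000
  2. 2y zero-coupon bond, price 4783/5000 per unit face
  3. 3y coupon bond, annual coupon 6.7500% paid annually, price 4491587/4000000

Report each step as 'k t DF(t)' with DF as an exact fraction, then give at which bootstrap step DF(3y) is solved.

1 1 4911/5000
2 2 4783/5000
3 3 9293/10000
DF(3y) is solved at step 3

step 1 [1y] bond c/1=7/400: DF=(1998777/2000000 − 7/400·(0))/(1+7/400) = 4911/5000 ≈ 0.982200
step 2 [2y] zero: DF = P = 4783/5000 ≈ 0.956600
step 3 [3y] bond c/1=27/400: DF=(4491587/4000000 − 27/400·(0.982200+0.956600))/(1+27/400) = 9293/10000 ≈ 0.929300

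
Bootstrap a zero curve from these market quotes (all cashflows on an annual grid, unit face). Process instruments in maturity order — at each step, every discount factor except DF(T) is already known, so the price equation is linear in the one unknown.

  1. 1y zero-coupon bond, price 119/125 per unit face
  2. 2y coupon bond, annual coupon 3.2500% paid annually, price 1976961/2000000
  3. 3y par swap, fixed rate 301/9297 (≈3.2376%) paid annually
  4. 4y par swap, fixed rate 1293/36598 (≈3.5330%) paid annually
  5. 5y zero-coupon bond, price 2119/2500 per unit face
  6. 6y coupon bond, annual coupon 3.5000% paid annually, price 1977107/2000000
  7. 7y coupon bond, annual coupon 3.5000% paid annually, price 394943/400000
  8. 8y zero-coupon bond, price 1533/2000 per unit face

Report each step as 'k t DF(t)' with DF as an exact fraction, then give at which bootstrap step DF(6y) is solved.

1 1 119/125
2 2 4637/5000
3 3 9097/10000
4 4 8707/10000
5 5 2119/2500
6 6 8027/10000
7 7 484/625
8 8 1533/2000
DF(6y) is solved at step 6

step 1 [1y] zero: DF = P = 119/125 ≈ 0.952000
step 2 [2y] bond c/1=13/400: DF=(1976961/2000000 − 13/400·(0.952000))/(1+13/400) = 4637/5000 ≈ 0.927400
step 3 [3y] swap r/1=301/9297: DF=(1 − 301/9297·(0.952000+0.927400))/(1+301/9297) = 9097/10000 ≈ 0.909700
step 4 [4y] swap r/1=1293/36598: DF=(1 − 1293/36598·(0.952000+0.927400+0.909700))/(1+1293/36598) = 8707/10000 ≈ 0.870700
step 5 [5y] zero: DF = P = 2119/2500 ≈ 0.847600
step 6 [6y] bond c/1=7/200: DF=(1977107/2000000 − 7/200·(0.952000+0.927400+0.909700+0.870700+0.847600))/(1+7/200) = 8027/10000 ≈ 0.802700
step 7 [7y] bond c/1=7/200: DF=(394943/400000 − 7/200·(0.952000+0.927400+0.909700+0.870700+0.847600+0.802700))/(1+7/200) = 484/625 ≈ 0.774400
step 8 [8y] zero: DF = P = 1533/2000 ≈ 0.766500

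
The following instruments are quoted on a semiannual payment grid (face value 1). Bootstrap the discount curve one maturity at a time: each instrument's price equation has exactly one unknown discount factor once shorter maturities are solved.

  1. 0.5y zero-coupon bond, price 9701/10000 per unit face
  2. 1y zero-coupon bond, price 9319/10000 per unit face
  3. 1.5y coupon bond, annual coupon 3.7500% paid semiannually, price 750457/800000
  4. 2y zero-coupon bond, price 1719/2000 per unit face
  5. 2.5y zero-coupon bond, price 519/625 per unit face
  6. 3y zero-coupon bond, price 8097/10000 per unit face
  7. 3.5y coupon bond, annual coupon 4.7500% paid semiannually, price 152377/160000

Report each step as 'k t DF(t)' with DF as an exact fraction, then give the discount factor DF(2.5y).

step 1 [0.5y] zero: DF = P = 9701/10000 ≈ 0.970100
step 2 [1y] zero: DF = P = 9319/10000 ≈ 0.931900
step 3 [1.5y] bond c/2=3/160: DF=(750457/800000 − 3/160·(0.970100+0.931900))/(1+3/160) = 4429/5000 ≈ 0.885800
step 4 [2y] zero: DF = P = 1719/2000 ≈ 0.859500
step 5 [2.5y] zero: DF = P = 519/625 ≈ 0.830400
step 6 [3y] zero: DF = P = 8097/10000 ≈ 0.809700
step 7 [3.5y] bond c/2=19/800: DF=(152377/160000 − 19/800·(0.970100+0.931900+0.885800+0.859500+0.830400+0.809700))/(1+19/800) = 2019/2500 ≈ 0.807600

1 1/2 9701/10000
2 1 9319/10000
3 3/2 4429/5000
4 2 1719/2000
5 5/2 519/625
6 3 8097/10000
7 7/2 2019/2500
DF(2.5y) = 519/625 ≈ 0.830400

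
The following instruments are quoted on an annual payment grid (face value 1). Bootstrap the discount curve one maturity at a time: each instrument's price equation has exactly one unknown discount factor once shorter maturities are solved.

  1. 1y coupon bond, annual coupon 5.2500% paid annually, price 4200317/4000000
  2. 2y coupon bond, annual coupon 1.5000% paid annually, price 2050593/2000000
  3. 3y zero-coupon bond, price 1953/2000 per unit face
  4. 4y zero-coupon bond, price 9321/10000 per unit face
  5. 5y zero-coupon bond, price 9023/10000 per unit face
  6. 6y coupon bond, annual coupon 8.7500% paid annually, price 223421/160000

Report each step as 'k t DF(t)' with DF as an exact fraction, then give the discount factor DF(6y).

1 1 9977/10000
2 2 4977/5000
3 3 1953/2000
4 4 9321/10000
5 5 9023/10000
6 6 359/400
DF(6y) = 359/400 ≈ 0.897500

step 1 [1y] bond c/1=21/400: DF=(4200317/4000000 − 21/400·(0))/(1+21/400) = 9977/10000 ≈ 0.997700
step 2 [2y] bond c/1=3/200: DF=(2050593/2000000 − 3/200·(0.997700))/(1+3/200) = 4977/5000 ≈ 0.995400
step 3 [3y] zero: DF = P = 1953/2000 ≈ 0.976500
step 4 [4y] zero: DF = P = 9321/10000 ≈ 0.932100
step 5 [5y] zero: DF = P = 9023/10000 ≈ 0.902300
step 6 [6y] bond c/1=7/80: DF=(223421/160000 − 7/80·(0.997700+0.995400+0.976500+0.932100+0.902300))/(1+7/80) = 359/400 ≈ 0.897500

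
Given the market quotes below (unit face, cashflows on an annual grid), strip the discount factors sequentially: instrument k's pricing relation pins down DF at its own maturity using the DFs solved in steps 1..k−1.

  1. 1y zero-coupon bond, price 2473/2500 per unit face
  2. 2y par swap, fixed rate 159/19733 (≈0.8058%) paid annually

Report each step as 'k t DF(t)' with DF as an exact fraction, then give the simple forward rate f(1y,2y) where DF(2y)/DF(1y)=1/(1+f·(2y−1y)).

1 1 2473/2500
2 2 9841/10000
f(1y,2y) = ((2473/2500)/(9841/10000) − 1)/(1) = 51/9841 ≈ 0.5182%

step 1 [1y] zero: DF = P = 2473/2500 ≈ 0.989200
step 2 [2y] swap r/1=159/19733: DF=(1 − 159/19733·(0.989200))/(1+159/19733) = 9841/10000 ≈ 0.984100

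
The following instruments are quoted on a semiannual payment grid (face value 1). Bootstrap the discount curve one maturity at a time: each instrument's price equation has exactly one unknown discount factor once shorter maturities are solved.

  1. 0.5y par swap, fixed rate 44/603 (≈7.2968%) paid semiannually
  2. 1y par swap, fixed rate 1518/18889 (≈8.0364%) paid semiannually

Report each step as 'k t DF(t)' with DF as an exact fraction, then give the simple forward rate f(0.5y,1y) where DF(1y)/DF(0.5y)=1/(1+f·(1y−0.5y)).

step 1 [0.5y] swap r/2=22/603: DF=(1 − 22/603·(0))/(1+22/603) = 603/625 ≈ 0.964800
step 2 [1y] swap r/2=759/18889: DF=(1 − 759/18889·(0.964800))/(1+759/18889) = 9241/10000 ≈ 0.924100

1 1/2 603/625
2 1 9241/10000
f(0.5y,1y) = ((603/625)/(9241/10000) − 1)/(1/2) = 814/9241 ≈ 8.8086%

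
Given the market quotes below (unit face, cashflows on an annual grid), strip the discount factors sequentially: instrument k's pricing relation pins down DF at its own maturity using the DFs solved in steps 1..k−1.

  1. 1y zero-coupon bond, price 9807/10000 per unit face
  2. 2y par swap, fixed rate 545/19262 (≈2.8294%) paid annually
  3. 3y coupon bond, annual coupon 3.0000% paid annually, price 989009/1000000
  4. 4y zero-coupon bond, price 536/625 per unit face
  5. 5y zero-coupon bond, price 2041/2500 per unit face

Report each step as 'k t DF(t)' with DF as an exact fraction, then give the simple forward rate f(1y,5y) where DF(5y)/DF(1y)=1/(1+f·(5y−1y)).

1 1 9807/10000
2 2 1891/2000
3 3 9041/10000
4 4 536/625
5 5 2041/2500
f(1y,5y) = ((9807/10000)/(2041/2500) − 1)/(4) = 1643/32656 ≈ 5.0312%

step 1 [1y] zero: DF = P = 9807/10000 ≈ 0.980700
step 2 [2y] swap r/1=545/19262: DF=(1 − 545/19262·(0.980700))/(1+545/19262) = 1891/2000 ≈ 0.945500
step 3 [3y] bond c/1=3/100: DF=(989009/1000000 − 3/100·(0.980700+0.945500))/(1+3/100) = 9041/10000 ≈ 0.904100
step 4 [4y] zero: DF = P = 536/625 ≈ 0.857600
step 5 [5y] zero: DF = P = 2041/2500 ≈ 0.816400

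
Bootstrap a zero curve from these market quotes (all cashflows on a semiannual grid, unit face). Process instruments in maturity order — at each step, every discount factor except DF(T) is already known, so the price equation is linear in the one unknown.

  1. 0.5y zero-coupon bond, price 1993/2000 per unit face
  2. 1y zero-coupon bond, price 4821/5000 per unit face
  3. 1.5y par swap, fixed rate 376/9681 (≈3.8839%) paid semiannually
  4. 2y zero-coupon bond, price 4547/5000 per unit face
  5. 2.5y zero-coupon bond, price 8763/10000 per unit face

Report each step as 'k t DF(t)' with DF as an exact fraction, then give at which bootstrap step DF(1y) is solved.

1 1/2 1993/2000
2 1 4821/5000
3 3/2 2359/2500
4 2 4547/5000
5 5/2 8763/10000
DF(1y) is solved at step 2

step 1 [0.5y] zero: DF = P = 1993/2000 ≈ 0.996500
step 2 [1y] zero: DF = P = 4821/5000 ≈ 0.964200
step 3 [1.5y] swap r/2=188/9681: DF=(1 − 188/9681·(0.996500+0.964200))/(1+188/9681) = 2359/2500 ≈ 0.943600
step 4 [2y] zero: DF = P = 4547/5000 ≈ 0.909400
step 5 [2.5y] zero: DF = P = 8763/10000 ≈ 0.876300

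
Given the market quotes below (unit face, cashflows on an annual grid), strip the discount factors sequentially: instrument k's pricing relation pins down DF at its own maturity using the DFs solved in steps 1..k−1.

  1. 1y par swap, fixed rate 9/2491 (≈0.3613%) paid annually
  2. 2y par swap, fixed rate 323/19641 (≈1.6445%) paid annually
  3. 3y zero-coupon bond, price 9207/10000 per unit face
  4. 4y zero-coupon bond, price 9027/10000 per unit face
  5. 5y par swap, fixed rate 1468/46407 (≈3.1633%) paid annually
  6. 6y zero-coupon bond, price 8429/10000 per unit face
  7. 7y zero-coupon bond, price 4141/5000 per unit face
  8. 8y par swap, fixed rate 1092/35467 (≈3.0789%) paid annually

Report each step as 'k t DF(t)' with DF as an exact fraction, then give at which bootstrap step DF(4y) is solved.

step 1 [1y] swap r/1=9/2491: DF=(1 − 9/2491·(0))/(1+9/2491) = 2491/2500 ≈ 0.996400
step 2 [2y] swap r/1=323/19641: DF=(1 − 323/19641·(0.996400))/(1+323/19641) = 9677/10000 ≈ 0.967700
step 3 [3y] zero: DF = P = 9207/10000 ≈ 0.920700
step 4 [4y] zero: DF = P = 9027/10000 ≈ 0.902700
step 5 [5y] swap r/1=1468/46407: DF=(1 − 1468/46407·(0.996400+0.967700+0.920700+0.902700))/(1+1468/46407) = 2133/2500 ≈ 0.853200
step 6 [6y] zero: DF = P = 8429/10000 ≈ 0.842900
step 7 [7y] zero: DF = P = 4141/5000 ≈ 0.828200
step 8 [8y] swap r/1=1092/35467: DF=(1 − 1092/35467·(0.996400+0.967700+0.920700+0.902700+0.853200+0.842900+0.828200))/(1+1092/35467) = 977/1250 ≈ 0.781600

1 1 2491/2500
2 2 9677/10000
3 3 9207/10000
4 4 9027/10000
5 5 2133/2500
6 6 8429/10000
7 7 4141/5000
8 8 977/1250
DF(4y) is solved at step 4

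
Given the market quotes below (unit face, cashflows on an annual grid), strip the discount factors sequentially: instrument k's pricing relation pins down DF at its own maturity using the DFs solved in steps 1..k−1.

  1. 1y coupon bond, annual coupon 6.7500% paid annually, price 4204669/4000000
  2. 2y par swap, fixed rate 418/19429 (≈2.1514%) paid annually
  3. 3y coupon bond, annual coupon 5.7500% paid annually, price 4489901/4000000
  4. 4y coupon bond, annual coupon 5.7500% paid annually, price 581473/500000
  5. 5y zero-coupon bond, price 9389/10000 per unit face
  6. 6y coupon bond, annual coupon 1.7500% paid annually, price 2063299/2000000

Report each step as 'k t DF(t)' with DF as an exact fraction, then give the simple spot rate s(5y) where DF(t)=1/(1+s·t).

1 1 9847/10000
2 2 4791/5000
3 3 4779/5000
4 4 9421/10000
5 5 9389/10000
6 6 9317/10000
s(5y) = (1/(9389/10000) − 1)/(5) = 611/46945 ≈ 1.3015%

step 1 [1y] bond c/1=27/400: DF=(4204669/4000000 − 27/400·(0))/(1+27/400) = 9847/10000 ≈ 0.984700
step 2 [2y] swap r/1=418/19429: DF=(1 − 418/19429·(0.984700))/(1+418/19429) = 4791/5000 ≈ 0.958200
step 3 [3y] bond c/1=23/400: DF=(4489901/4000000 − 23/400·(0.984700+0.958200))/(1+23/400) = 4779/5000 ≈ 0.955800
step 4 [4y] bond c/1=23/400: DF=(581473/500000 − 23/400·(0.984700+0.958200+0.955800))/(1+23/400) = 9421/10000 ≈ 0.942100
step 5 [5y] zero: DF = P = 9389/10000 ≈ 0.938900
step 6 [6y] bond c/1=7/400: DF=(2063299/2000000 − 7/400·(0.984700+0.958200+0.955800+0.942100+0.938900))/(1+7/400) = 9317/10000 ≈ 0.931700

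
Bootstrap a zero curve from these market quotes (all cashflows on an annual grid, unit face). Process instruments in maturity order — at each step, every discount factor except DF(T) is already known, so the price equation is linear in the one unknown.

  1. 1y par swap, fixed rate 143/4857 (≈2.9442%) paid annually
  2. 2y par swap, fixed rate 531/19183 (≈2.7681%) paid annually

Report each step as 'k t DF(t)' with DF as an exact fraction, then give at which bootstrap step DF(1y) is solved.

1 1 4857/5000
2 2 9469/10000
DF(1y) is solved at step 1

step 1 [1y] swap r/1=143/4857: DF=(1 − 143/4857·(0))/(1+143/4857) = 4857/5000 ≈ 0.971400
step 2 [2y] swap r/1=531/19183: DF=(1 − 531/19183·(0.971400))/(1+531/19183) = 9469/10000 ≈ 0.946900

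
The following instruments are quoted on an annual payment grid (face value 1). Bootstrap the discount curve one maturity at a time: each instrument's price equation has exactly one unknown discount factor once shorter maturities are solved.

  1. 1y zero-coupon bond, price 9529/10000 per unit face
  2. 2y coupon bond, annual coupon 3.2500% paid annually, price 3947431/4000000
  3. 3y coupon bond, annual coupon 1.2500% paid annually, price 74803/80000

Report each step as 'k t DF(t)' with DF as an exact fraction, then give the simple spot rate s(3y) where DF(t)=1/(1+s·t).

1 1 9529/10000
2 2 4629/5000
3 3 9003/10000
s(3y) = (1/(9003/10000) − 1)/(3) = 997/27009 ≈ 3.6914%

step 1 [1y] zero: DF = P = 9529/10000 ≈ 0.952900
step 2 [2y] bond c/1=13/400: DF=(3947431/4000000 − 13/400·(0.952900))/(1+13/400) = 4629/5000 ≈ 0.925800
step 3 [3y] bond c/1=1/80: DF=(74803/80000 − 1/80·(0.952900+0.925800))/(1+1/80) = 9003/10000 ≈ 0.900300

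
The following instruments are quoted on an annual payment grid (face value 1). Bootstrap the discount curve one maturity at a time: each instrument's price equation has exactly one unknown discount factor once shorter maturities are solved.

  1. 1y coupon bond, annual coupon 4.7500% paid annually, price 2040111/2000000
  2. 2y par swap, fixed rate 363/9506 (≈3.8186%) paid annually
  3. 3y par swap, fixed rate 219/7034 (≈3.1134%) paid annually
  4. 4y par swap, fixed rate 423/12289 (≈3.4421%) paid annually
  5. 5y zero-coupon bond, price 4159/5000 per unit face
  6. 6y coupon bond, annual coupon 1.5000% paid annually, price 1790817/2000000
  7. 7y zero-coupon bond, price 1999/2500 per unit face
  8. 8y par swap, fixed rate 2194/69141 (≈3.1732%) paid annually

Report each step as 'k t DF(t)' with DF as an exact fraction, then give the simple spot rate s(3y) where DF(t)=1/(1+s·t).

1 1 4869/5000
2 2 4637/5000
3 3 2281/2500
4 4 8731/10000
5 5 4159/5000
6 6 4077/5000
7 7 1999/2500
8 8 3903/5000
s(3y) = (1/(2281/2500) − 1)/(3) = 73/2281 ≈ 3.2004%

step 1 [1y] bond c/1=19/400: DF=(2040111/2000000 − 19/400·(0))/(1+19/400) = 4869/5000 ≈ 0.973800
step 2 [2y] swap r/1=363/9506: DF=(1 − 363/9506·(0.973800))/(1+363/9506) = 4637/5000 ≈ 0.927400
step 3 [3y] swap r/1=219/7034: DF=(1 − 219/7034·(0.973800+0.927400))/(1+219/7034) = 2281/2500 ≈ 0.912400
step 4 [4y] swap r/1=423/12289: DF=(1 − 423/12289·(0.973800+0.927400+0.912400))/(1+423/12289) = 8731/10000 ≈ 0.873100
step 5 [5y] zero: DF = P = 4159/5000 ≈ 0.831800
step 6 [6y] bond c/1=3/200: DF=(1790817/2000000 − 3/200·(0.973800+0.927400+0.912400+0.873100+0.831800))/(1+3/200) = 4077/5000 ≈ 0.815400
step 7 [7y] zero: DF = P = 1999/2500 ≈ 0.799600
step 8 [8y] swap r/1=2194/69141: DF=(1 − 2194/69141·(0.973800+0.927400+0.912400+0.873100+0.831800+0.815400+0.799600))/(1+2194/69141) = 3903/5000 ≈ 0.780600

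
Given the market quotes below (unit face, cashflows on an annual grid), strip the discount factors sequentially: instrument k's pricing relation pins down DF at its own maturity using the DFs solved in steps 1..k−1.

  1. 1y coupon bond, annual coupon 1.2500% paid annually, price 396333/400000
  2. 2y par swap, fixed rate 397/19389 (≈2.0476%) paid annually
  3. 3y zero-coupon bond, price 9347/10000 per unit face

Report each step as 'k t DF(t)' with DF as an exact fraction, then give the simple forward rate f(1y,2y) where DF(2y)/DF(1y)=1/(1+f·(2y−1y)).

step 1 [1y] bond c/1=1/80: DF=(396333/400000 − 1/80·(0))/(1+1/80) = 4893/5000 ≈ 0.978600
step 2 [2y] swap r/1=397/19389: DF=(1 − 397/19389·(0.978600))/(1+397/19389) = 9603/10000 ≈ 0.960300
step 3 [3y] zero: DF = P = 9347/10000 ≈ 0.934700

1 1 4893/5000
2 2 9603/10000
3 3 9347/10000
f(1y,2y) = ((4893/5000)/(9603/10000) − 1)/(1) = 61/3201 ≈ 1.9057%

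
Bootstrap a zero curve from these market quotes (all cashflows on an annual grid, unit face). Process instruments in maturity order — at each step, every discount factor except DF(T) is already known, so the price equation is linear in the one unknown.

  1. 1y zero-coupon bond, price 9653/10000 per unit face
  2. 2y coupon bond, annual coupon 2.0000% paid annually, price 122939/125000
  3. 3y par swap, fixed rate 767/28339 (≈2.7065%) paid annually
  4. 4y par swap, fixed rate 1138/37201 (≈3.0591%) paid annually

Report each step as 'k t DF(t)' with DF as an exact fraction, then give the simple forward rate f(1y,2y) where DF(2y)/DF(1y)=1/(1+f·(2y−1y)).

1 1 9653/10000
2 2 9453/10000
3 3 9233/10000
4 4 4431/5000
f(1y,2y) = ((9653/10000)/(9453/10000) − 1)/(1) = 200/9453 ≈ 2.1157%

step 1 [1y] zero: DF = P = 9653/10000 ≈ 0.965300
step 2 [2y] bond c/1=1/50: DF=(122939/125000 − 1/50·(0.965300))/(1+1/50) = 9453/10000 ≈ 0.945300
step 3 [3y] swap r/1=767/28339: DF=(1 − 767/28339·(0.965300+0.945300))/(1+767/28339) = 9233/10000 ≈ 0.923300
step 4 [4y] swap r/1=1138/37201: DF=(1 − 1138/37201·(0.965300+0.945300+0.923300))/(1+1138/37201) = 4431/5000 ≈ 0.886200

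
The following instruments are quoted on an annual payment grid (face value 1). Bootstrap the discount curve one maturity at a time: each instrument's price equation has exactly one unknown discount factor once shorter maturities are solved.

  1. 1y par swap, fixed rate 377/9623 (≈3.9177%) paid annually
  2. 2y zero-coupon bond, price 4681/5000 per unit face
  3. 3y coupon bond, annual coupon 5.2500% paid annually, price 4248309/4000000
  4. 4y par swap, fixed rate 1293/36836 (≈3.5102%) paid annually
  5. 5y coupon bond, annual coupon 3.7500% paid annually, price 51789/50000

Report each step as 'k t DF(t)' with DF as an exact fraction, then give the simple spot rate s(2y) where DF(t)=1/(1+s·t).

step 1 [1y] swap r/1=377/9623: DF=(1 − 377/9623·(0))/(1+377/9623) = 9623/10000 ≈ 0.962300
step 2 [2y] zero: DF = P = 4681/5000 ≈ 0.936200
step 3 [3y] bond c/1=21/400: DF=(4248309/4000000 − 21/400·(0.962300+0.936200))/(1+21/400) = 1143/1250 ≈ 0.914400
step 4 [4y] swap r/1=1293/36836: DF=(1 − 1293/36836·(0.962300+0.936200+0.914400))/(1+1293/36836) = 8707/10000 ≈ 0.870700
step 5 [5y] bond c/1=3/80: DF=(51789/50000 − 3/80·(0.962300+0.936200+0.914400+0.870700))/(1+3/80) = 2163/2500 ≈ 0.865200

1 1 9623/10000
2 2 4681/5000
3 3 1143/1250
4 4 8707/10000
5 5 2163/2500
s(2y) = (1/(4681/5000) − 1)/(2) = 319/9362 ≈ 3.4074%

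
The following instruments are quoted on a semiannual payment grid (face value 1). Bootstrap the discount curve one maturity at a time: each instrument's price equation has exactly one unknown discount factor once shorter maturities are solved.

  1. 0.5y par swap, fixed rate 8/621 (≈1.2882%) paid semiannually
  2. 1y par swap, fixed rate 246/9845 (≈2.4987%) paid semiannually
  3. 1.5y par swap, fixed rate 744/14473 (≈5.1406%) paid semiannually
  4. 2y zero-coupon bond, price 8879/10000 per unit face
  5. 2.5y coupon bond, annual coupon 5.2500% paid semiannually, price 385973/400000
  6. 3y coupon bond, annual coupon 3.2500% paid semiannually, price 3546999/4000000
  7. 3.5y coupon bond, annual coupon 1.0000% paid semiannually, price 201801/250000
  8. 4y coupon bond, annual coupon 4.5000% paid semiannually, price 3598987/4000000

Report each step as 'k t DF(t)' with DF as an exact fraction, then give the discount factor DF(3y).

step 1 [0.5y] swap r/2=4/621: DF=(1 − 4/621·(0))/(1+4/621) = 621/625 ≈ 0.993600
step 2 [1y] swap r/2=123/9845: DF=(1 − 123/9845·(0.993600))/(1+123/9845) = 4877/5000 ≈ 0.975400
step 3 [1.5y] swap r/2=372/14473: DF=(1 − 372/14473·(0.993600+0.975400))/(1+372/14473) = 1157/1250 ≈ 0.925600
step 4 [2y] zero: DF = P = 8879/10000 ≈ 0.887900
step 5 [2.5y] bond c/2=21/800: DF=(385973/400000 − 21/800·(0.993600+0.975400+0.925600+0.887900))/(1+21/800) = 1687/2000 ≈ 0.843500
step 6 [3y] bond c/2=13/800: DF=(3546999/4000000 − 13/800·(0.993600+0.975400+0.925600+0.887900+0.843500))/(1+13/800) = 3993/5000 ≈ 0.798600
step 7 [3.5y] bond c/2=1/200: DF=(201801/250000 − 1/200·(0.993600+0.975400+0.925600+0.887900+0.843500+0.798600))/(1+1/200) = 3881/5000 ≈ 0.776200
step 8 [4y] bond c/2=9/400: DF=(3598987/4000000 − 9/400·(0.993600+0.975400+0.925600+0.887900+0.843500+0.798600+0.776200))/(1+9/400) = 1487/2000 ≈ 0.743500

1 1/2 621/625
2 1 4877/5000
3 3/2 1157/1250
4 2 8879/10000
5 5/2 1687/2000
6 3 3993/5000
7 7/2 3881/5000
8 4 1487/2000
DF(3y) = 3993/5000 ≈ 0.798600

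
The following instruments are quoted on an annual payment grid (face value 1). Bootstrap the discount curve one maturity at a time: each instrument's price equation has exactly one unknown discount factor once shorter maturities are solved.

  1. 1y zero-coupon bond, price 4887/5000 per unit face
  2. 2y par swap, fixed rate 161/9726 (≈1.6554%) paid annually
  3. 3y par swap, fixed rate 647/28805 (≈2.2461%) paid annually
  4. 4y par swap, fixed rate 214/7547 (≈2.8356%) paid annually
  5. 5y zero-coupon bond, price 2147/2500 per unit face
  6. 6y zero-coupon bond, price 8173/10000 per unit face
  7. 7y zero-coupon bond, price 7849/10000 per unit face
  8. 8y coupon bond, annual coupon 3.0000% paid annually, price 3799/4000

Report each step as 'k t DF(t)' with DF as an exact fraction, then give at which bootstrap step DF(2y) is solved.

step 1 [1y] zero: DF = P = 4887/5000 ≈ 0.977400
step 2 [2y] swap r/1=161/9726: DF=(1 − 161/9726·(0.977400))/(1+161/9726) = 4839/5000 ≈ 0.967800
step 3 [3y] swap r/1=647/28805: DF=(1 − 647/28805·(0.977400+0.967800))/(1+647/28805) = 9353/10000 ≈ 0.935300
step 4 [4y] swap r/1=214/7547: DF=(1 − 214/7547·(0.977400+0.967800+0.935300))/(1+214/7547) = 893/1000 ≈ 0.893000
step 5 [5y] zero: DF = P = 2147/2500 ≈ 0.858800
step 6 [6y] zero: DF = P = 8173/10000 ≈ 0.817300
step 7 [7y] zero: DF = P = 7849/10000 ≈ 0.784900
step 8 [8y] bond c/1=3/100: DF=(3799/4000 − 3/100·(0.977400+0.967800+0.935300+0.893000+0.858800+0.817300+0.784900))/(1+3/100) = 1481/2000 ≈ 0.740500

1 1 4887/5000
2 2 4839/5000
3 3 9353/10000
4 4 893/1000
5 5 2147/2500
6 6 8173/10000
7 7 7849/10000
8 8 1481/2000
DF(2y) is solved at step 2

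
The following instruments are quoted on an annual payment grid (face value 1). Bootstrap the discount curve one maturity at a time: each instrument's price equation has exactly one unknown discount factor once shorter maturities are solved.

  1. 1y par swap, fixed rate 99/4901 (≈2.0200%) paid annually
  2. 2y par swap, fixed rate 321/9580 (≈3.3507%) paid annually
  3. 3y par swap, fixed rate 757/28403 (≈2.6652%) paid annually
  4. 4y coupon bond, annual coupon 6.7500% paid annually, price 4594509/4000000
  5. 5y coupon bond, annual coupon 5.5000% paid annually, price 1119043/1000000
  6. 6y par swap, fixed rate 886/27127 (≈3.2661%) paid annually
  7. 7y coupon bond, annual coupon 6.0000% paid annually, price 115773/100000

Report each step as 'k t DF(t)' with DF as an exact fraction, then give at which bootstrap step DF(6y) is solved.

1 1 4901/5000
2 2 4679/5000
3 3 9243/10000
4 4 2241/2500
5 5 8659/10000
6 6 2057/2500
7 7 7851/10000
DF(6y) is solved at step 6

step 1 [1y] swap r/1=99/4901: DF=(1 − 99/4901·(0))/(1+99/4901) = 4901/5000 ≈ 0.980200
step 2 [2y] swap r/1=321/9580: DF=(1 − 321/9580·(0.980200))/(1+321/9580) = 4679/5000 ≈ 0.935800
step 3 [3y] swap r/1=757/28403: DF=(1 − 757/28403·(0.980200+0.935800))/(1+757/28403) = 9243/10000 ≈ 0.924300
step 4 [4y] bond c/1=27/400: DF=(4594509/4000000 − 27/400·(0.980200+0.935800+0.924300))/(1+27/400) = 2241/2500 ≈ 0.896400
step 5 [5y] bond c/1=11/200: DF=(1119043/1000000 − 11/200·(0.980200+0.935800+0.924300+0.896400))/(1+11/200) = 8659/10000 ≈ 0.865900
step 6 [6y] swap r/1=886/27127: DF=(1 − 886/27127·(0.980200+0.935800+0.924300+0.896400+0.865900))/(1+886/27127) = 2057/2500 ≈ 0.822800
step 7 [7y] bond c/1=3/50: DF=(115773/100000 − 3/50·(0.980200+0.935800+0.924300+0.896400+0.865900+0.822800))/(1+3/50) = 7851/10000 ≈ 0.785100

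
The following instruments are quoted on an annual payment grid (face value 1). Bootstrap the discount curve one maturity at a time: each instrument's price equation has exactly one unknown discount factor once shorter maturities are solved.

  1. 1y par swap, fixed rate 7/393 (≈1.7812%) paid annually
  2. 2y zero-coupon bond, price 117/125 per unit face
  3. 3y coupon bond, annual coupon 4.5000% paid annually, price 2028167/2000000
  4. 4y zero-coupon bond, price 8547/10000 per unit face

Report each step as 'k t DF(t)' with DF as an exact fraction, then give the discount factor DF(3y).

1 1 393/400
2 2 117/125
3 3 4439/5000
4 4 8547/10000
DF(3y) = 4439/5000 ≈ 0.887800

step 1 [1y] swap r/1=7/393: DF=(1 − 7/393·(0))/(1+7/393) = 393/400 ≈ 0.982500
step 2 [2y] zero: DF = P = 117/125 ≈ 0.936000
step 3 [3y] bond c/1=9/200: DF=(2028167/2000000 − 9/200·(0.982500+0.936000))/(1+9/200) = 4439/5000 ≈ 0.887800
step 4 [4y] zero: DF = P = 8547/10000 ≈ 0.854700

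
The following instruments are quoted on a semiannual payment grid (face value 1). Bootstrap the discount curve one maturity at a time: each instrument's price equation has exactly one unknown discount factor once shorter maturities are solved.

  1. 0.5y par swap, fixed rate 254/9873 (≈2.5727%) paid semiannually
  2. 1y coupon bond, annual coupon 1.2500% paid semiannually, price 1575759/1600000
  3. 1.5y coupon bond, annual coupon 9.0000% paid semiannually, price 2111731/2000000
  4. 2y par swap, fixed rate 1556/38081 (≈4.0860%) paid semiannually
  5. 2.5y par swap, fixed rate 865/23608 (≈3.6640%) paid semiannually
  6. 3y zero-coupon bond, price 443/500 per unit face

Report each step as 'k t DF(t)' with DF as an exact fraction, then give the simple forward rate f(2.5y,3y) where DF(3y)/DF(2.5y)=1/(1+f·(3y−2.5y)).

step 1 [0.5y] swap r/2=127/9873: DF=(1 − 127/9873·(0))/(1+127/9873) = 9873/10000 ≈ 0.987300
step 2 [1y] bond c/2=1/160: DF=(1575759/1600000 − 1/160·(0.987300))/(1+1/160) = 4863/5000 ≈ 0.972600
step 3 [1.5y] bond c/2=9/200: DF=(2111731/2000000 − 9/200·(0.987300+0.972600))/(1+9/200) = 463/500 ≈ 0.926000
step 4 [2y] swap r/2=778/38081: DF=(1 − 778/38081·(0.987300+0.972600+0.926000))/(1+778/38081) = 4611/5000 ≈ 0.922200
step 5 [2.5y] swap r/2=865/47216: DF=(1 − 865/47216·(0.987300+0.972600+0.926000+0.922200))/(1+865/47216) = 1827/2000 ≈ 0.913500
step 6 [3y] zero: DF = P = 443/500 ≈ 0.886000

1 1/2 9873/10000
2 1 4863/5000
3 3/2 463/500
4 2 4611/5000
5 5/2 1827/2000
6 3 443/500
f(2.5y,3y) = ((1827/2000)/(443/500) − 1)/(1/2) = 55/886 ≈ 6.2077%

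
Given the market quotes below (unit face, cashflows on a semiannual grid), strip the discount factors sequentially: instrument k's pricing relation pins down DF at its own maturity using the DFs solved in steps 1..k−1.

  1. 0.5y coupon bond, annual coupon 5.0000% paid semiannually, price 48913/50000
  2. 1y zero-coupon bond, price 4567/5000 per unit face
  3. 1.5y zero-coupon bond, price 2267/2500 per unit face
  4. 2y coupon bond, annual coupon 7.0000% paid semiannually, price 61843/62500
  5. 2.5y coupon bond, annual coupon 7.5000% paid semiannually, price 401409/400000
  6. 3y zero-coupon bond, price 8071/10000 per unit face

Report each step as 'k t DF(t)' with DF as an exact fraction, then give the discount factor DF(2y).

step 1 [0.5y] bond c/2=1/40: DF=(48913/50000 − 1/40·(0))/(1+1/40) = 1193/1250 ≈ 0.954400
step 2 [1y] zero: DF = P = 4567/5000 ≈ 0.913400
step 3 [1.5y] zero: DF = P = 2267/2500 ≈ 0.906800
step 4 [2y] bond c/2=7/200: DF=(61843/62500 − 7/200·(0.954400+0.913400+0.906800))/(1+7/200) = 4311/5000 ≈ 0.862200
step 5 [2.5y] bond c/2=3/80: DF=(401409/400000 − 3/80·(0.954400+0.913400+0.906800+0.862200))/(1+3/80) = 4179/5000 ≈ 0.835800
step 6 [3y] zero: DF = P = 8071/10000 ≈ 0.807100

1 1/2 1193/1250
2 1 4567/5000
3 3/2 2267/2500
4 2 4311/5000
5 5/2 4179/5000
6 3 8071/10000
DF(2y) = 4311/5000 ≈ 0.862200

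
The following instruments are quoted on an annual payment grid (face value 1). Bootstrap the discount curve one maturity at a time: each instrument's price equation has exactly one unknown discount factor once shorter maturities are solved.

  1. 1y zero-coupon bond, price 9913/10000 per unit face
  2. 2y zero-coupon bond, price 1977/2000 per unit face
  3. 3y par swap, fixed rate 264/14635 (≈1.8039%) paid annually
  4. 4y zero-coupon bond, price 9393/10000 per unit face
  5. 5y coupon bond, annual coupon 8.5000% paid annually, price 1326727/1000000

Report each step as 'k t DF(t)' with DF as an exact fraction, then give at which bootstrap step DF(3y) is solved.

1 1 9913/10000
2 2 1977/2000
3 3 592/625
4 4 9393/10000
5 5 9199/10000
DF(3y) is solved at step 3

step 1 [1y] zero: DF = P = 9913/10000 ≈ 0.991300
step 2 [2y] zero: DF = P = 1977/2000 ≈ 0.988500
step 3 [3y] swap r/1=264/14635: DF=(1 − 264/14635·(0.991300+0.988500))/(1+264/14635) = 592/625 ≈ 0.947200
step 4 [4y] zero: DF = P = 9393/10000 ≈ 0.939300
step 5 [5y] bond c/1=17/200: DF=(1326727/1000000 − 17/200·(0.991300+0.988500+0.947200+0.939300))/(1+17/200) = 9199/10000 ≈ 0.919900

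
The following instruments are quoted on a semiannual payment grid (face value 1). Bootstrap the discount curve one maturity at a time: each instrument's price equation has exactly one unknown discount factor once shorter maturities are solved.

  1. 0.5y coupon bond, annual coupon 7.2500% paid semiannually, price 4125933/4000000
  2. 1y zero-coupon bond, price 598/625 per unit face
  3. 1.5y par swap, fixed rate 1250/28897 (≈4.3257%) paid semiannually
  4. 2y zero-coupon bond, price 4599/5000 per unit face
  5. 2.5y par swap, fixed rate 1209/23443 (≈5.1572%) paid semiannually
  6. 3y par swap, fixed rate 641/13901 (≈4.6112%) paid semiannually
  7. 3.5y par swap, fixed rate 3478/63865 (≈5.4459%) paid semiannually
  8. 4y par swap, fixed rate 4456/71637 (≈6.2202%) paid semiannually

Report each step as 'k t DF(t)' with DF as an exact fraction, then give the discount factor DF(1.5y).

step 1 [0.5y] bond c/2=29/800: DF=(4125933/4000000 − 29/800·(0))/(1+29/800) = 4977/5000 ≈ 0.995400
step 2 [1y] zero: DF = P = 598/625 ≈ 0.956800
step 3 [1.5y] swap r/2=625/28897: DF=(1 − 625/28897·(0.995400+0.956800))/(1+625/28897) = 15/16 ≈ 0.937500
step 4 [2y] zero: DF = P = 4599/5000 ≈ 0.919800
step 5 [2.5y] swap r/2=1209/46886: DF=(1 − 1209/46886·(0.995400+0.956800+0.937500+0.919800))/(1+1209/46886) = 8791/10000 ≈ 0.879100
step 6 [3y] swap r/2=641/27802: DF=(1 − 641/27802·(0.995400+0.956800+0.937500+0.919800+0.879100))/(1+641/27802) = 4359/5000 ≈ 0.871800
step 7 [3.5y] swap r/2=1739/63865: DF=(1 − 1739/63865·(0.995400+0.956800+0.937500+0.919800+0.879100+0.871800))/(1+1739/63865) = 8261/10000 ≈ 0.826100
step 8 [4y] swap r/2=2228/71637: DF=(1 − 2228/71637·(0.995400+0.956800+0.937500+0.919800+0.879100+0.871800+0.826100))/(1+2228/71637) = 1943/2500 ≈ 0.777200

1 1/2 4977/5000
2 1 598/625
3 3/2 15/16
4 2 4599/5000
5 5/2 8791/10000
6 3 4359/5000
7 7/2 8261/10000
8 4 1943/2500
DF(1.5y) = 15/16 ≈ 0.937500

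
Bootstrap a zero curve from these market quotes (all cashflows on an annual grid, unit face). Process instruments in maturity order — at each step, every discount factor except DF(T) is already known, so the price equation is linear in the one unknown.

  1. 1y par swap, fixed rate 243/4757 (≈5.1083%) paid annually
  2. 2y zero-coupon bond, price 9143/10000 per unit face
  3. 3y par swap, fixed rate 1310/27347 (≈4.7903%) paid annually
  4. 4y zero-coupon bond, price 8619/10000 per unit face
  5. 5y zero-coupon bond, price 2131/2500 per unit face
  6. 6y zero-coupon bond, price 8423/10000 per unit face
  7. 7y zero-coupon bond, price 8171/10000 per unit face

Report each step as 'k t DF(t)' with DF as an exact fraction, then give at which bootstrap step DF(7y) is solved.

1 1 4757/5000
2 2 9143/10000
3 3 869/1000
4 4 8619/10000
5 5 2131/2500
6 6 8423/10000
7 7 8171/10000
DF(7y) is solved at step 7

step 1 [1y] swap r/1=243/4757: DF=(1 − 243/4757·(0))/(1+243/4757) = 4757/5000 ≈ 0.951400
step 2 [2y] zero: DF = P = 9143/10000 ≈ 0.914300
step 3 [3y] swap r/1=1310/27347: DF=(1 − 1310/27347·(0.951400+0.914300))/(1+1310/27347) = 869/1000 ≈ 0.869000
step 4 [4y] zero: DF = P = 8619/10000 ≈ 0.861900
step 5 [5y] zero: DF = P = 2131/2500 ≈ 0.852400
step 6 [6y] zero: DF = P = 8423/10000 ≈ 0.842300
step 7 [7y] zero: DF = P = 8171/10000 ≈ 0.817100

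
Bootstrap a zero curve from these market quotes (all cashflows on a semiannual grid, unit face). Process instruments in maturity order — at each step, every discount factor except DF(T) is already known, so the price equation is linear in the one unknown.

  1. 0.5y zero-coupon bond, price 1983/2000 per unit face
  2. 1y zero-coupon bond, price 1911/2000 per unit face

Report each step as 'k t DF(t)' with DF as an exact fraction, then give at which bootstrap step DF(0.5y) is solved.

1 1/2 1983/2000
2 1 1911/2000
DF(0.5y) is solved at step 1

step 1 [0.5y] zero: DF = P = 1983/2000 ≈ 0.991500
step 2 [1y] zero: DF = P = 1911/2000 ≈ 0.955500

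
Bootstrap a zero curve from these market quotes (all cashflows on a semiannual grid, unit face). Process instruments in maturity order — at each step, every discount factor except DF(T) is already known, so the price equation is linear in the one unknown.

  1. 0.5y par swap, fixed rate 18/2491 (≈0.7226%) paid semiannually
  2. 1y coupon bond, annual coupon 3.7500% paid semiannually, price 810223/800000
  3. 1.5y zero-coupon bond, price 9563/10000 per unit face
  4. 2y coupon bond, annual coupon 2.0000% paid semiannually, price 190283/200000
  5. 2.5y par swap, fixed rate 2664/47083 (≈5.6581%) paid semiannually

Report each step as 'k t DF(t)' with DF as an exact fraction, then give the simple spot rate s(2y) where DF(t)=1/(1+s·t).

step 1 [0.5y] swap r/2=9/2491: DF=(1 − 9/2491·(0))/(1+9/2491) = 2491/2500 ≈ 0.996400
step 2 [1y] bond c/2=3/160: DF=(810223/800000 − 3/160·(0.996400))/(1+3/160) = 4879/5000 ≈ 0.975800
step 3 [1.5y] zero: DF = P = 9563/10000 ≈ 0.956300
step 4 [2y] bond c/2=1/100: DF=(190283/200000 − 1/100·(0.996400+0.975800+0.956300))/(1+1/100) = 913/1000 ≈ 0.913000
step 5 [2.5y] swap r/2=1332/47083: DF=(1 − 1332/47083·(0.996400+0.975800+0.956300+0.913000))/(1+1332/47083) = 2167/2500 ≈ 0.866800

1 1/2 2491/2500
2 1 4879/5000
3 3/2 9563/10000
4 2 913/1000
5 5/2 2167/2500
s(2y) = (1/(913/1000) − 1)/(2) = 87/1826 ≈ 4.7645%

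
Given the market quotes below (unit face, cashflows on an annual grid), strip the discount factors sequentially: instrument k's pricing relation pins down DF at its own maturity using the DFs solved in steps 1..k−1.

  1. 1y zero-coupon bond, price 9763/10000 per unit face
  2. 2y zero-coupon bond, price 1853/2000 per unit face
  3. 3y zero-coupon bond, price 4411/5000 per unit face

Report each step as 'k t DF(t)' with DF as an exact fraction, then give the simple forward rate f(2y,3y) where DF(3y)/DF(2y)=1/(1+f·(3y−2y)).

step 1 [1y] zero: DF = P = 9763/10000 ≈ 0.976300
step 2 [2y] zero: DF = P = 1853/2000 ≈ 0.926500
step 3 [3y] zero: DF = P = 4411/5000 ≈ 0.882200

1 1 9763/10000
2 2 1853/2000
3 3 4411/5000
f(2y,3y) = ((1853/2000)/(4411/5000) − 1)/(1) = 443/8822 ≈ 5.0215%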